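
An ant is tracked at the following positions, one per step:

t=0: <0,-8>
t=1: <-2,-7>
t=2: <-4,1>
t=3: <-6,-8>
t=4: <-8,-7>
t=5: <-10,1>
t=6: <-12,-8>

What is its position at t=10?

First: linear, -2 per step → -20 at step 10.
Second: cycles through -8, -7, 1 every 3 steps. Step 10 lands at position 1 of the cycle → -7.

<-20,-7>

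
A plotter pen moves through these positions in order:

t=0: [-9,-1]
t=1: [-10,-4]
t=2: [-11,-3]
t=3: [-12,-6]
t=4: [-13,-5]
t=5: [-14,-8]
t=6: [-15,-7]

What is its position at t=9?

[-18,-12]

Step-to-step displacements: [-1,-3], [-1,+1], [-1,-3], [-1,+1], [-1,-3], [-1,+1] — a repeating cycle of length 2.
step 7: apply [-1,-3] → [-16,-10]
step 8: apply [-1,+1] → [-17,-9]
step 9: apply [-1,-3] → [-18,-12]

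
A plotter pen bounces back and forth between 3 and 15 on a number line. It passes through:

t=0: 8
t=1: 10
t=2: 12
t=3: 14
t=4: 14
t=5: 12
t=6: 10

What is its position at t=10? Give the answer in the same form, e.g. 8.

4

The value reflects between 3 and 15, moving 2 per step.
  step 7: 10 → 8
  step 8: 8 → 6
  step 9: 6 → 4
  step 10: 4 → 4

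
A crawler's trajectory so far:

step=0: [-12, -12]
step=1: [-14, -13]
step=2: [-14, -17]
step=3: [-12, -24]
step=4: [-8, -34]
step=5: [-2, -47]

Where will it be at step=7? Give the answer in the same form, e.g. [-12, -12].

[16, -82]

First differences are [-2, -1], [+0, -4], [+2, -7], [+4, -10], [+6, -13]; their common second difference is [+2, -3] (constant acceleration).
step 6: [-2, -47] + [+8, -16] → [6, -63]
step 7: [6, -63] + [+10, -19] → [16, -82]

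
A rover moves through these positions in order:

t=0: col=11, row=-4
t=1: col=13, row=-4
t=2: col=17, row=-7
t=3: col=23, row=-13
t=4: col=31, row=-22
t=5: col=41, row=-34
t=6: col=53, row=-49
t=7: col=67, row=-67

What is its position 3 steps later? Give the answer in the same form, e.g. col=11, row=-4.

First differences are (+2, +0), (+4, -3), (+6, -6), (+8, -9), (+10, -12), (+12, -15), (+14, -18); their common second difference is (+2, -3) (constant acceleration).
step 8: col=67, row=-67 + (+16, -21) → col=83, row=-88
step 9: col=83, row=-88 + (+18, -24) → col=101, row=-112
step 10: col=101, row=-112 + (+20, -27) → col=121, row=-139

col=121, row=-139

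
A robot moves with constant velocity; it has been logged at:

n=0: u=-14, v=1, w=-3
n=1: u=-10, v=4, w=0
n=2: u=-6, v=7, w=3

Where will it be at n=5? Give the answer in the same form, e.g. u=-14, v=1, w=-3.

u=6, v=16, w=12

Each step adds (+4, +3, +3) to the position.
step 3: u=-6, v=7, w=3 + (+4, +3, +3) → u=-2, v=10, w=6
step 4: u=-2, v=10, w=6 + (+4, +3, +3) → u=2, v=13, w=9
step 5: u=2, v=13, w=9 + (+4, +3, +3) → u=6, v=16, w=12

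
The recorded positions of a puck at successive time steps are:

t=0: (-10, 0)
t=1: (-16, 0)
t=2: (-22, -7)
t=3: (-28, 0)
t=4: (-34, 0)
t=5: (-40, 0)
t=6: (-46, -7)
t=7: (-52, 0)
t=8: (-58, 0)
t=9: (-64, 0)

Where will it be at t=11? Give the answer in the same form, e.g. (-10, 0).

First: linear, -6 per step → -76 at step 11.
Second: cycles through 0, 0, -7, 0 every 4 steps. Step 11 lands at position 3 of the cycle → 0.

(-76, 0)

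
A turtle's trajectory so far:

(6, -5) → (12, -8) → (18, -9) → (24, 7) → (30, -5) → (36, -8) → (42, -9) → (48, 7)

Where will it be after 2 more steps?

(60, -8)

First: linear, +6 per step → 60 at step 9.
Second: cycles through -5, -8, -9, 7 every 4 steps. Step 9 lands at position 1 of the cycle → -8.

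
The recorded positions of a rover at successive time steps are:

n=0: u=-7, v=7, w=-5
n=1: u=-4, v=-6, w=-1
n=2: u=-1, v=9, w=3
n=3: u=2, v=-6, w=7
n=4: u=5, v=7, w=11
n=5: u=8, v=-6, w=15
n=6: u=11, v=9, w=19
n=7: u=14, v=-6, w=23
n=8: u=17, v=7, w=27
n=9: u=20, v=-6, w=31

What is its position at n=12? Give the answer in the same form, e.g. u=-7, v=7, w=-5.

The u coordinate changes by +3 each step, so at step 12 it is -7 + 12·(3) = 29.
The v coordinate repeats the cycle [7, -6, 9, -6] with period 4; step 12 mod 4 = 0, giving 7.
The w coordinate changes by +4 each step, so at step 12 it is -5 + 12·(4) = 43.

u=29, v=7, w=43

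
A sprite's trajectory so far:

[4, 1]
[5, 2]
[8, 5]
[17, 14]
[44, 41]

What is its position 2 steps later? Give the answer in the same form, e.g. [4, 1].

[368, 365]

The jumps are [+1, +1], [+3, +3], [+9, +9], [+27, +27] — a geometric progression with ratio 3.
step 5: [44, 41] + [+81, +81] → [125, 122]
step 6: [125, 122] + [+243, +243] → [368, 365]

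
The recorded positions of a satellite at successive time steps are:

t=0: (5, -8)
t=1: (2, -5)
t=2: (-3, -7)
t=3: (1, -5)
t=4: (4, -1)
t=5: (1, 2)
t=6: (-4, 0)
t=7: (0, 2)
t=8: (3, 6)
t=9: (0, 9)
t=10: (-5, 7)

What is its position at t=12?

(2, 13)

Differencing gives (-3, +3), (-5, -2), (+4, +2), (+3, +4), (-3, +3), (-5, -2), (+4, +2), (+3, +4), (-3, +3), (-5, -2). This is the pattern (-3, +3), (-5, -2), (+4, +2), (+3, +4) repeated.
step 11: apply (+4, +2) → (-1, 9)
step 12: apply (+3, +4) → (2, 13)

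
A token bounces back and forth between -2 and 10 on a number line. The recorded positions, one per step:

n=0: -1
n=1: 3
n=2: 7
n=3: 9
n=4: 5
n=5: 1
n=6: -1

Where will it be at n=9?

The value reflects between -2 and 10, moving 4 per step.
  step 7: -1 → 3
  step 8: 3 → 7
  step 9: 7 → 9

9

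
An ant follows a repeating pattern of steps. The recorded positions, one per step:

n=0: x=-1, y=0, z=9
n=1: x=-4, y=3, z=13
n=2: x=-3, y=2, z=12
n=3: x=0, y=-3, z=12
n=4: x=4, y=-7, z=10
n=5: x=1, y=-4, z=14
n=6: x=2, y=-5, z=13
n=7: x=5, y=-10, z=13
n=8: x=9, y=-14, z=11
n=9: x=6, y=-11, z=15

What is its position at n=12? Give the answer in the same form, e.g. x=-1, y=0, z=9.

x=14, y=-21, z=12

The moves between consecutive positions are (-3, +3, +4), (+1, -1, -1), (+3, -5, +0), (+4, -4, -2), (-3, +3, +4), (+1, -1, -1), (+3, -5, +0), (+4, -4, -2), (-3, +3, +4); they repeat the 4-cycle [(-3, +3, +4), (+1, -1, -1), (+3, -5, +0), (+4, -4, -2)].
step 10: apply (+1, -1, -1) → x=7, y=-12, z=14
step 11: apply (+3, -5, +0) → x=10, y=-17, z=14
step 12: apply (+4, -4, -2) → x=14, y=-21, z=12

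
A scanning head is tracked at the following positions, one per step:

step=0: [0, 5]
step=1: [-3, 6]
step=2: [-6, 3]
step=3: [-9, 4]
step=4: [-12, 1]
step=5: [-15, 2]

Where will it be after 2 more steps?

The moves between consecutive positions are [-3, +1], [-3, -3], [-3, +1], [-3, -3], [-3, +1]; they repeat the 2-cycle [[-3, +1], [-3, -3]].
step 6: apply [-3, -3] → [-18, -1]
step 7: apply [-3, +1] → [-21, 0]

[-21, 0]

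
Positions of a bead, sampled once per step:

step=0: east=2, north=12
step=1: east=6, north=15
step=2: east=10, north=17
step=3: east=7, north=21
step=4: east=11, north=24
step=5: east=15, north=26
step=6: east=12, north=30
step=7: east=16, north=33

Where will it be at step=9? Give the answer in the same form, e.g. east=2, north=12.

east=17, north=39

The moves between consecutive positions are (+4,+3), (+4,+2), (-3,+4), (+4,+3), (+4,+2), (-3,+4), (+4,+3); they repeat the 3-cycle [(+4,+3), (+4,+2), (-3,+4)].
step 8: apply (+4,+2) → east=20, north=35
step 9: apply (-3,+4) → east=17, north=39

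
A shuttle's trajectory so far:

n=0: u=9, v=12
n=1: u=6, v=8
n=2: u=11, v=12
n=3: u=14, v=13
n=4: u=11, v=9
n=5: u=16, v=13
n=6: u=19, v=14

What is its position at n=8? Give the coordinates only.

The moves between consecutive positions are (-3, -4), (+5, +4), (+3, +1), (-3, -4), (+5, +4), (+3, +1); they repeat the 3-cycle [(-3, -4), (+5, +4), (+3, +1)].
step 7: apply (-3, -4) → u=16, v=10
step 8: apply (+5, +4) → u=21, v=14

u=21, v=14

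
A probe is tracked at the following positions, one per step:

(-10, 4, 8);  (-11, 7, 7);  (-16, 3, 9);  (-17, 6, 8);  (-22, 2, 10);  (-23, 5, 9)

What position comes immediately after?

Differencing gives (-1, +3, -1), (-5, -4, +2), (-1, +3, -1), (-5, -4, +2), (-1, +3, -1). This is the pattern (-1, +3, -1), (-5, -4, +2) repeated.
step 6: apply (-5, -4, +2) → (-28, 1, 11)

(-28, 1, 11)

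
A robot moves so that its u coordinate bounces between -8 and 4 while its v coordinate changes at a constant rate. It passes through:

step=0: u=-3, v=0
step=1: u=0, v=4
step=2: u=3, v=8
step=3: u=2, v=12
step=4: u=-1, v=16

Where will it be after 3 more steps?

The u coordinate travels 3 per step and bounces off the walls at -8 and 4.
  step 5: -1 → -4
  step 6: -4 → -7
  step 7: -7 → -6
The v coordinate changes by +4 each step: at step 7 it is 28.

u=-6, v=28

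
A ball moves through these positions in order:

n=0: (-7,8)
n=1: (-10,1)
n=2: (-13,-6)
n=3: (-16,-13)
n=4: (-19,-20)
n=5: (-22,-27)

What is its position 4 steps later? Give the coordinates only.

(-34,-55)

Each step adds (-3,-7) to the position.
step 6: (-22,-27) + (-3,-7) → (-25,-34)
step 7: (-25,-34) + (-3,-7) → (-28,-41)
step 8: (-28,-41) + (-3,-7) → (-31,-48)
step 9: (-31,-48) + (-3,-7) → (-34,-55)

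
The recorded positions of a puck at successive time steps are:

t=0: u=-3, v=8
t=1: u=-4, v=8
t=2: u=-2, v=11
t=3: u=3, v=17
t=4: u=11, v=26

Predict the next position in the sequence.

u=22, v=38

Successive displacements: (-1, +0), (+2, +3), (+5, +6), (+8, +9) — each changes by (+3, +3).
step 5: u=11, v=26 + (+11, +12) → u=22, v=38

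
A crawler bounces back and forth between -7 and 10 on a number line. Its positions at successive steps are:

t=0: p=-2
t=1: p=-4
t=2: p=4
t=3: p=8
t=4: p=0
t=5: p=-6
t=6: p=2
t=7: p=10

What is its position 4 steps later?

The value travels 8 per step and bounces off the walls at -7 and 10.
  step 8: 10 → 2
  step 9: 2 → -6
  step 10: -6 → 0
  step 11: 0 → 8

p=8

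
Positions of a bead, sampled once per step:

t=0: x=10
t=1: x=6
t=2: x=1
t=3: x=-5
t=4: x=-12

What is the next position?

x=-20

First differences are -4, -5, -6, -7; their common second difference is -1 (constant acceleration).
step 5: -12 − 8 → x=-20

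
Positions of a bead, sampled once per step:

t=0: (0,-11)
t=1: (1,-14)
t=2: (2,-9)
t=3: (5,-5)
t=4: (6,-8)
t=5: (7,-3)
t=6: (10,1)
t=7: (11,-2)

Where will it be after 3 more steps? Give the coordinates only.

The moves between consecutive positions are (+1,-3), (+1,+5), (+3,+4), (+1,-3), (+1,+5), (+3,+4), (+1,-3); they repeat the 3-cycle [(+1,-3), (+1,+5), (+3,+4)].
step 8: apply (+1,+5) → (12,3)
step 9: apply (+3,+4) → (15,7)
step 10: apply (+1,-3) → (16,4)

(16,4)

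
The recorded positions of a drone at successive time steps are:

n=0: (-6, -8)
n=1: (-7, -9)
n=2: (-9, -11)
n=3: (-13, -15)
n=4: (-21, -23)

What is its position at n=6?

The jumps are (-1, -1), (-2, -2), (-4, -4), (-8, -8) — a geometric progression with ratio 2.
step 5: (-21, -23) + (-16, -16) → (-37, -39)
step 6: (-37, -39) + (-32, -32) → (-69, -71)

(-69, -71)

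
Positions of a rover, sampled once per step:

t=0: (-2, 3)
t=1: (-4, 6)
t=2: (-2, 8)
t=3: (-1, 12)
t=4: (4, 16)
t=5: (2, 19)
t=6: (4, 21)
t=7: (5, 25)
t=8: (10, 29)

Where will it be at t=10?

Step-to-step displacements: (-2, +3), (+2, +2), (+1, +4), (+5, +4), (-2, +3), (+2, +2), (+1, +4), (+5, +4) — a repeating cycle of length 4.
step 9: apply (-2, +3) → (8, 32)
step 10: apply (+2, +2) → (10, 34)

(10, 34)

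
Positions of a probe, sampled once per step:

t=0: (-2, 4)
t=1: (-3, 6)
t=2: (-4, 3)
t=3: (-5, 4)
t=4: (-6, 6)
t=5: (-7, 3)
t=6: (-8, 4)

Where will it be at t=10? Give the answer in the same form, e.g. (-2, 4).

(-12, 6)

First: linear, -1 per step → -12 at step 10.
Second: cycles through 4, 6, 3 every 3 steps. Step 10 lands at position 1 of the cycle → 6.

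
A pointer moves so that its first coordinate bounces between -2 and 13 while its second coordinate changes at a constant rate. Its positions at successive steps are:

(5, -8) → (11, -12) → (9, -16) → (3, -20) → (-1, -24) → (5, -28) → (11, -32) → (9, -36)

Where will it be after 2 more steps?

(-1, -44)

The first coordinate travels 6 per step and bounces off the walls at -2 and 13.
  step 8: 9 → 3
  step 9: 3 → -1
The second coordinate changes by -4 each step: at step 9 it is -44.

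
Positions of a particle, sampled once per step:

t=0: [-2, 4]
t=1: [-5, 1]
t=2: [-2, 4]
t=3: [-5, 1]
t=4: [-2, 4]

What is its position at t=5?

Consecutive displacements [-3, -3], [+3, +3], [-3, -3], [+3, +3] scale by a factor of -1 each step.
step 5: [-2, 4] + [-3, -3] → [-5, 1]

[-5, 1]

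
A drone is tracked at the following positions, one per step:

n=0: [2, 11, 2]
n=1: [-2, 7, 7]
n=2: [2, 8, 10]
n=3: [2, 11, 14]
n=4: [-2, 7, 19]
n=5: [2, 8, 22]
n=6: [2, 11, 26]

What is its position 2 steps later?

[2, 8, 34]

Step-to-step displacements: [-4, -4, +5], [+4, +1, +3], [+0, +3, +4], [-4, -4, +5], [+4, +1, +3], [+0, +3, +4] — a repeating cycle of length 3.
step 7: apply [-4, -4, +5] → [-2, 7, 31]
step 8: apply [+4, +1, +3] → [2, 8, 34]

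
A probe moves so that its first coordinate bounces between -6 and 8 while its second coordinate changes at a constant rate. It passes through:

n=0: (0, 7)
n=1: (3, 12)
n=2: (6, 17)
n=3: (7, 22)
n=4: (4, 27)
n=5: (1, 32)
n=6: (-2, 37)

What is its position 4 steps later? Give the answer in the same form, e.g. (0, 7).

The first coordinate reflects between -6 and 8, moving 3 per step.
  step 7: -2 → -5
  step 8: -5 → -4
  step 9: -4 → -1
  step 10: -1 → 2
The second coordinate changes by +5 each step: at step 10 it is 57.

(2, 57)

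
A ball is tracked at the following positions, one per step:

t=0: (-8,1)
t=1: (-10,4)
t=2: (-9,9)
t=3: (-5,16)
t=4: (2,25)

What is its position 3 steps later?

Successive displacements: (-2,+3), (+1,+5), (+4,+7), (+7,+9) — each changes by (+3,+2).
step 5: (2,25) + (+10,+11) → (12,36)
step 6: (12,36) + (+13,+13) → (25,49)
step 7: (25,49) + (+16,+15) → (41,64)

(41,64)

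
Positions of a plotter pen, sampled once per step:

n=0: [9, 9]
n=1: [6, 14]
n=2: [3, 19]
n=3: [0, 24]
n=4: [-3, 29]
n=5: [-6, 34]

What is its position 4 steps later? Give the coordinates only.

Constant displacement of [-3, +5] per step.
step 6: [-6, 34] + [-3, +5] → [-9, 39]
step 7: [-9, 39] + [-3, +5] → [-12, 44]
step 8: [-12, 44] + [-3, +5] → [-15, 49]
step 9: [-15, 49] + [-3, +5] → [-18, 54]

[-18, 54]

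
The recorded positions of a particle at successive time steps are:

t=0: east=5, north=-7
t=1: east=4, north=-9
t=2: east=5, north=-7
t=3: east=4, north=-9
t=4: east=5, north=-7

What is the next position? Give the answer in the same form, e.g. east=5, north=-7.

east=4, north=-9

Step-to-step displacements: (-1, -2), (+1, +2), (-1, -2), (+1, +2); each is -1× the previous.
step 5: east=5, north=-7 + (-1, -2) → east=4, north=-9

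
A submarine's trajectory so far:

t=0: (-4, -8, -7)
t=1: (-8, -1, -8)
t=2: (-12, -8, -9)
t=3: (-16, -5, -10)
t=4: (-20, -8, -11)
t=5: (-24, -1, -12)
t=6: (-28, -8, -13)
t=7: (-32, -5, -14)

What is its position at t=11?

First: linear, -4 per step → -48 at step 11.
Second: cycles through -8, -1, -8, -5 every 4 steps. Step 11 lands at position 3 of the cycle → -5.
Third: linear, -1 per step → -18 at step 11.

(-48, -5, -18)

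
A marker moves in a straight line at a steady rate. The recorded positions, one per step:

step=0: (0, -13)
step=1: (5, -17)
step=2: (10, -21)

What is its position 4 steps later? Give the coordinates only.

The position changes by (+5, -4) every step.
step 3: (10, -21) + (+5, -4) → (15, -25)
step 4: (15, -25) + (+5, -4) → (20, -29)
step 5: (20, -29) + (+5, -4) → (25, -33)
step 6: (25, -33) + (+5, -4) → (30, -37)

(30, -37)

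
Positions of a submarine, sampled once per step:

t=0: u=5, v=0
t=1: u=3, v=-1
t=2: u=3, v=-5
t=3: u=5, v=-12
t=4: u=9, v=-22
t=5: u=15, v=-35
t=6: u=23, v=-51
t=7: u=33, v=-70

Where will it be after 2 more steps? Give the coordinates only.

u=59, v=-117

Successive displacements: (-2,-1), (+0,-4), (+2,-7), (+4,-10), (+6,-13), (+8,-16), (+10,-19) — each changes by (+2,-3).
step 8: u=33, v=-70 + (+12,-22) → u=45, v=-92
step 9: u=45, v=-92 + (+14,-25) → u=59, v=-117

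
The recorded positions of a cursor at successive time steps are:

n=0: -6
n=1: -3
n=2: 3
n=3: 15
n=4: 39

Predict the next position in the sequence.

87

Step-to-step displacements: +3, +6, +12, +24; each is 2× the previous.
step 5: 39 + 48 → 87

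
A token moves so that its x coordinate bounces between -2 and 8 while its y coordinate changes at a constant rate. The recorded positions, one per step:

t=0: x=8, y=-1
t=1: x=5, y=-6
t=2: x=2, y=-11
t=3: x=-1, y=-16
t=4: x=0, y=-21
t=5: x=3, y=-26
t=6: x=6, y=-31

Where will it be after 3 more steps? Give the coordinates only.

x=1, y=-46

The x coordinate travels 3 per step and bounces off the walls at -2 and 8.
  step 7: 6 → 7
  step 8: 7 → 4
  step 9: 4 → 1
The y coordinate changes by -5 each step: at step 9 it is -46.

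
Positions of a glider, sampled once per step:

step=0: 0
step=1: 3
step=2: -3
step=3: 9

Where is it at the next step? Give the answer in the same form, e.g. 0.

Consecutive displacements +3, -6, +12 scale by a factor of -2 each step.
step 4: 9 − 24 → -15

-15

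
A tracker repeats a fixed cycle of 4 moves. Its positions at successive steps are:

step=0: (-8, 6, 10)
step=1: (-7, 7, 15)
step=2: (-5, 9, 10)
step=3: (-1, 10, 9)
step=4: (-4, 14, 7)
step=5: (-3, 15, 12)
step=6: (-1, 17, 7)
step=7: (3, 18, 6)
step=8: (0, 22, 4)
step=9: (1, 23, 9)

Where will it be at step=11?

(7, 26, 3)

The moves between consecutive positions are (+1, +1, +5), (+2, +2, -5), (+4, +1, -1), (-3, +4, -2), (+1, +1, +5), (+2, +2, -5), (+4, +1, -1), (-3, +4, -2), (+1, +1, +5); they repeat the 4-cycle [(+1, +1, +5), (+2, +2, -5), (+4, +1, -1), (-3, +4, -2)].
step 10: apply (+2, +2, -5) → (3, 25, 4)
step 11: apply (+4, +1, -1) → (7, 26, 3)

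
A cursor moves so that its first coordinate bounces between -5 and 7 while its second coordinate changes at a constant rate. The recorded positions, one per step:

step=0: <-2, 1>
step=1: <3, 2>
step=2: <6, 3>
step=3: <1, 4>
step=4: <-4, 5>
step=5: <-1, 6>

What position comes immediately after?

The first coordinate reflects between -5 and 7, moving 5 per step.
  step 6: -1 → 4
The second coordinate changes by +1 each step: at step 6 it is 7.

<4, 7>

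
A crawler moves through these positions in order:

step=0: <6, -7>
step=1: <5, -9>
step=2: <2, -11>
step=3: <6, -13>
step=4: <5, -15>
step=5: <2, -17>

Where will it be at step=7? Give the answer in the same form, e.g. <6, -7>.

The first coordinate repeats the cycle [6, 5, 2] with period 3; step 7 mod 3 = 1, giving 5.
The second coordinate changes by -2 each step, so at step 7 it is -7 + 7·(-2) = -21.

<5, -21>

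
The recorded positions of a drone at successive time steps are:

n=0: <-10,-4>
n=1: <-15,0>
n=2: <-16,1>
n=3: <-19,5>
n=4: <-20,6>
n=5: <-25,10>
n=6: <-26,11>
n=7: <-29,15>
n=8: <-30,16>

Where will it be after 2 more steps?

Step-to-step displacements: <-5,+4>, <-1,+1>, <-3,+4>, <-1,+1>, <-5,+4>, <-1,+1>, <-3,+4>, <-1,+1> — a repeating cycle of length 4.
step 9: apply <-5,+4> → <-35,20>
step 10: apply <-1,+1> → <-36,21>

<-36,21>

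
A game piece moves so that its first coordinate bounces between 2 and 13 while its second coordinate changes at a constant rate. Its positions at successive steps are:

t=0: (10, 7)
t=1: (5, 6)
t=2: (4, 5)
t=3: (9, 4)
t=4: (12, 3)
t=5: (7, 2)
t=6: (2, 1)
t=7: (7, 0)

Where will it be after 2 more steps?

The first coordinate reflects between 2 and 13, moving 5 per step.
  step 8: 7 → 12
  step 9: 12 → 9
The second coordinate changes by -1 each step: at step 9 it is -2.

(9, -2)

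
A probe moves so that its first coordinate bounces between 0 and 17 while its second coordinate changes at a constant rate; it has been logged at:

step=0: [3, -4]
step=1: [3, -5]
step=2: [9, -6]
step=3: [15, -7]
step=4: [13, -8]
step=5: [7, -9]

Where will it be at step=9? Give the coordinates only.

[17, -13]

The first coordinate travels 6 per step and bounces off the walls at 0 and 17.
  step 6: 7 → 1
  step 7: 1 → 5
  step 8: 5 → 11
  step 9: 11 → 17
The second coordinate changes by -1 each step: at step 9 it is -13.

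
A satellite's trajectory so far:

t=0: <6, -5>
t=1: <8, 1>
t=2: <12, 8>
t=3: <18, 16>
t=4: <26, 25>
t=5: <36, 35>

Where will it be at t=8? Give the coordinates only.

Successive displacements: <+2, +6>, <+4, +7>, <+6, +8>, <+8, +9>, <+10, +10> — each changes by <+2, +1>.
step 6: <36, 35> + <+12, +11> → <48, 46>
step 7: <48, 46> + <+14, +12> → <62, 58>
step 8: <62, 58> + <+16, +13> → <78, 71>

<78, 71>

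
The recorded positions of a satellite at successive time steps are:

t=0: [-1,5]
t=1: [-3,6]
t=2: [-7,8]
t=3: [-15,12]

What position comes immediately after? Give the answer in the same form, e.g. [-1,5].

Step-to-step displacements: [-2,+1], [-4,+2], [-8,+4]; each is 2× the previous.
step 4: [-15,12] + [-16,+8] → [-31,20]

[-31,20]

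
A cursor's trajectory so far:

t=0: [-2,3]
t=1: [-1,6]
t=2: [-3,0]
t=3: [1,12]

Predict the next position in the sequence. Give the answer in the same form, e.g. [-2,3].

[-7,-12]

Step-to-step displacements: [+1,+3], [-2,-6], [+4,+12]; each is -2× the previous.
step 4: [1,12] + [-8,-24] → [-7,-12]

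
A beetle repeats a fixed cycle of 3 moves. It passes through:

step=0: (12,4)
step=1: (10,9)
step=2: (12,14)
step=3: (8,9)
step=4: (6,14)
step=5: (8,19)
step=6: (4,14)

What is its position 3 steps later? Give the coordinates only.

The moves between consecutive positions are (-2,+5), (+2,+5), (-4,-5), (-2,+5), (+2,+5), (-4,-5); they repeat the 3-cycle [(-2,+5), (+2,+5), (-4,-5)].
step 7: apply (-2,+5) → (2,19)
step 8: apply (+2,+5) → (4,24)
step 9: apply (-4,-5) → (0,19)

(0,19)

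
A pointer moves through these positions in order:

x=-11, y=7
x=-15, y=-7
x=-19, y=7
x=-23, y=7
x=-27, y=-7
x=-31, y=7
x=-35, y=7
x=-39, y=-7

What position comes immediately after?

The x coordinate changes by -4 each step, so at step 8 it is -11 + 8·(-4) = -43.
The y coordinate repeats the cycle [7, -7, 7] with period 3; step 8 mod 3 = 2, giving 7.

x=-43, y=7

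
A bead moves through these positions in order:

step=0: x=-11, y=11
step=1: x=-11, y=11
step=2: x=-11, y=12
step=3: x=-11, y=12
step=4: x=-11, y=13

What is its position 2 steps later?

Differencing gives (+0, +0), (+0, +1), (+0, +0), (+0, +1). This is the pattern (+0, +0), (+0, +1) repeated.
step 5: apply (+0, +0) → x=-11, y=13
step 6: apply (+0, +1) → x=-11, y=14

x=-11, y=14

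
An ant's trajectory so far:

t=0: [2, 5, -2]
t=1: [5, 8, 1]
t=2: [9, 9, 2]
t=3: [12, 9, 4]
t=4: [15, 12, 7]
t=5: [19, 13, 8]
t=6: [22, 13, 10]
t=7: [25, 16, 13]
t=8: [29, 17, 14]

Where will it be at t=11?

Differencing gives [+3, +3, +3], [+4, +1, +1], [+3, +0, +2], [+3, +3, +3], [+4, +1, +1], [+3, +0, +2], [+3, +3, +3], [+4, +1, +1]. This is the pattern [+3, +3, +3], [+4, +1, +1], [+3, +0, +2] repeated.
step 9: apply [+3, +0, +2] → [32, 17, 16]
step 10: apply [+3, +3, +3] → [35, 20, 19]
step 11: apply [+4, +1, +1] → [39, 21, 20]

[39, 21, 20]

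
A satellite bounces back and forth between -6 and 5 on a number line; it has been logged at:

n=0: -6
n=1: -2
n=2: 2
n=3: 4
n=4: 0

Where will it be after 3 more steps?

0

The value reflects between -6 and 5, moving 4 per step.
  step 5: 0 → -4
  step 6: -4 → -4
  step 7: -4 → 0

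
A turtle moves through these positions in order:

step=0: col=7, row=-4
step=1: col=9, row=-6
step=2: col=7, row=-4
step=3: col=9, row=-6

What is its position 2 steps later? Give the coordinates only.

Step-to-step displacements: (+2,-2), (-2,+2), (+2,-2); each is -1× the previous.
step 4: col=9, row=-6 + (-2,+2) → col=7, row=-4
step 5: col=7, row=-4 + (+2,-2) → col=9, row=-6

col=9, row=-6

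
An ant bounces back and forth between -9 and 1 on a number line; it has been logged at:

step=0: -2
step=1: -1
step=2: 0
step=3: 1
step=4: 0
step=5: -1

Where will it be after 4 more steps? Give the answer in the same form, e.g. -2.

The value travels 1 per step and bounces off the walls at -9 and 1.
  step 6: -1 → -2
  step 7: -2 → -3
  step 8: -3 → -4
  step 9: -4 → -5

-5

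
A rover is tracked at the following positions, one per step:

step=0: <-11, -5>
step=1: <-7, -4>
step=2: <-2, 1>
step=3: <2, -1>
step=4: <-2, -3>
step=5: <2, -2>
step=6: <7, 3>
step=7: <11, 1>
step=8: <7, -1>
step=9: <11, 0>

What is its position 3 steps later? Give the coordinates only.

Differencing gives <+4, +1>, <+5, +5>, <+4, -2>, <-4, -2>, <+4, +1>, <+5, +5>, <+4, -2>, <-4, -2>, <+4, +1>. This is the pattern <+4, +1>, <+5, +5>, <+4, -2>, <-4, -2> repeated.
step 10: apply <+5, +5> → <16, 5>
step 11: apply <+4, -2> → <20, 3>
step 12: apply <-4, -2> → <16, 1>

<16, 1>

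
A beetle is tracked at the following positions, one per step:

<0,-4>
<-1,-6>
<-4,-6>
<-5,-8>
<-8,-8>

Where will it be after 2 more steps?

Step-to-step displacements: <-1,-2>, <-3,+0>, <-1,-2>, <-3,+0> — a repeating cycle of length 2.
step 5: apply <-1,-2> → <-9,-10>
step 6: apply <-3,+0> → <-12,-10>

<-12,-10>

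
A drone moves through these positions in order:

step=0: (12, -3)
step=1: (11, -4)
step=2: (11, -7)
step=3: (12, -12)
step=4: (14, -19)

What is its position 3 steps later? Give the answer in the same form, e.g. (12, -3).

(26, -52)

Taking differences between consecutive positions: (-1, -1), (+0, -3), (+1, -5), (+2, -7). These grow by (+1, -2) each step.
step 5: (14, -19) + (+3, -9) → (17, -28)
step 6: (17, -28) + (+4, -11) → (21, -39)
step 7: (21, -39) + (+5, -13) → (26, -52)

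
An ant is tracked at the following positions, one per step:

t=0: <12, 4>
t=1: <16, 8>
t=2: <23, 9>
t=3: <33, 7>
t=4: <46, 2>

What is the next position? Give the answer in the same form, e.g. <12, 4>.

First differences are <+4, +4>, <+7, +1>, <+10, -2>, <+13, -5>; their common second difference is <+3, -3> (constant acceleration).
step 5: <46, 2> + <+16, -8> → <62, -6>

<62, -6>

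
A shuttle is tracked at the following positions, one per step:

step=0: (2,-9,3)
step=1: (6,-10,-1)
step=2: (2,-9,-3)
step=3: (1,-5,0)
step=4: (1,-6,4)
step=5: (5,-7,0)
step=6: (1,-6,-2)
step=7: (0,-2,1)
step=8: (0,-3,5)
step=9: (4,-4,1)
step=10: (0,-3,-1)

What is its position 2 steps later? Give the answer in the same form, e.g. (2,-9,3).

(-1,0,6)

The moves between consecutive positions are (+4,-1,-4), (-4,+1,-2), (-1,+4,+3), (+0,-1,+4), (+4,-1,-4), (-4,+1,-2), (-1,+4,+3), (+0,-1,+4), (+4,-1,-4), (-4,+1,-2); they repeat the 4-cycle [(+4,-1,-4), (-4,+1,-2), (-1,+4,+3), (+0,-1,+4)].
step 11: apply (-1,+4,+3) → (-1,1,2)
step 12: apply (+0,-1,+4) → (-1,0,6)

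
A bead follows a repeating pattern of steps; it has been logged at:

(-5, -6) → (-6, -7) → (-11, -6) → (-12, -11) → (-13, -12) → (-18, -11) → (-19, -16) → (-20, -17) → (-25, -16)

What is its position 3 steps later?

The moves between consecutive positions are (-1, -1), (-5, +1), (-1, -5), (-1, -1), (-5, +1), (-1, -5), (-1, -1), (-5, +1); they repeat the 3-cycle [(-1, -1), (-5, +1), (-1, -5)].
step 9: apply (-1, -5) → (-26, -21)
step 10: apply (-1, -1) → (-27, -22)
step 11: apply (-5, +1) → (-32, -21)

(-32, -21)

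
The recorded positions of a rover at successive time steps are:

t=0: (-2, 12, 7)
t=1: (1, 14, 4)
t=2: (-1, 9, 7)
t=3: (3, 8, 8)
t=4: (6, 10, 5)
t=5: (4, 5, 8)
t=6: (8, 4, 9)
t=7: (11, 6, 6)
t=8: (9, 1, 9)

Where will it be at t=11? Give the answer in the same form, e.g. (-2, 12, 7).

Step-to-step displacements: (+3, +2, -3), (-2, -5, +3), (+4, -1, +1), (+3, +2, -3), (-2, -5, +3), (+4, -1, +1), (+3, +2, -3), (-2, -5, +3) — a repeating cycle of length 3.
step 9: apply (+4, -1, +1) → (13, 0, 10)
step 10: apply (+3, +2, -3) → (16, 2, 7)
step 11: apply (-2, -5, +3) → (14, -3, 10)

(14, -3, 10)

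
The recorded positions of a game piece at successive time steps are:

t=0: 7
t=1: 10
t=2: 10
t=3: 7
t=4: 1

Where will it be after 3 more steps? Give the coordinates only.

Successive displacements: +3, +0, -3, -6 — each changes by -3.
step 5: 1 − 9 → -8
step 6: -8 − 12 → -20
step 7: -20 − 15 → -35

-35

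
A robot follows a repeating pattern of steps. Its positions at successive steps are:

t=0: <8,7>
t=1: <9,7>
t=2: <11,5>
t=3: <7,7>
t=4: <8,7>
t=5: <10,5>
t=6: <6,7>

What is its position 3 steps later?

Differencing gives <+1,+0>, <+2,-2>, <-4,+2>, <+1,+0>, <+2,-2>, <-4,+2>. This is the pattern <+1,+0>, <+2,-2>, <-4,+2> repeated.
step 7: apply <+1,+0> → <7,7>
step 8: apply <+2,-2> → <9,5>
step 9: apply <-4,+2> → <5,7>

<5,7>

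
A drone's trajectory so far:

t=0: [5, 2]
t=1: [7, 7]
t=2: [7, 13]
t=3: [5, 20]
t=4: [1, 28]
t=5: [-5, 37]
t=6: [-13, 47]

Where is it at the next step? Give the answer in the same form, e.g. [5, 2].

[-23, 58]

First differences are [+2, +5], [+0, +6], [-2, +7], [-4, +8], [-6, +9], [-8, +10]; their common second difference is [-2, +1] (constant acceleration).
step 7: [-13, 47] + [-10, +11] → [-23, 58]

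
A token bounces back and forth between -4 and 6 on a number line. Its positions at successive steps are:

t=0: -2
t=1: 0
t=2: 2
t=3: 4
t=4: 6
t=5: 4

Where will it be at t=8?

The value reflects between -4 and 6, moving 2 per step.
  step 6: 4 → 2
  step 7: 2 → 0
  step 8: 0 → -2

-2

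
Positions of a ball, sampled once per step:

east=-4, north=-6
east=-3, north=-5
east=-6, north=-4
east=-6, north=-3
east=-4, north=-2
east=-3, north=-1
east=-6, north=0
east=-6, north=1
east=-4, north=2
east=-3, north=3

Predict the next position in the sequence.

east=-6, north=4

The east coordinate repeats the cycle [-4, -3, -6, -6] with period 4; step 10 mod 4 = 2, giving -6.
The north coordinate changes by +1 each step, so at step 10 it is -6 + 10·(1) = 4.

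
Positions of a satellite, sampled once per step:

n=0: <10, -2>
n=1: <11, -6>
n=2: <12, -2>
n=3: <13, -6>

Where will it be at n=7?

The first coordinate changes by +1 each step, so at step 7 it is 10 + 7·(1) = 17.
The second coordinate repeats the cycle [-2, -6] with period 2; step 7 mod 2 = 1, giving -6.

<17, -6>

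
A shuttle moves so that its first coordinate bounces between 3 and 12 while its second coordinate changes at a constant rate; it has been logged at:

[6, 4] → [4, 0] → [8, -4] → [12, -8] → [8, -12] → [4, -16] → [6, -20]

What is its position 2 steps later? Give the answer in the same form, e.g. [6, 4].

[10, -28]

The first coordinate travels 4 per step and bounces off the walls at 3 and 12.
  step 7: 6 → 10
  step 8: 10 → 10
The second coordinate changes by -4 each step: at step 8 it is -28.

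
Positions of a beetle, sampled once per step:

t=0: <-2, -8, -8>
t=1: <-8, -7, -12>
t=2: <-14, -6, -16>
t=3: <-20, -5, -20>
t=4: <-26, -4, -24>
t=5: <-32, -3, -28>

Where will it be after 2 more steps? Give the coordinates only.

<-44, -1, -36>

Each step adds <-6, +1, -4> to the position.
step 6: <-32, -3, -28> + <-6, +1, -4> → <-38, -2, -32>
step 7: <-38, -2, -32> + <-6, +1, -4> → <-44, -1, -36>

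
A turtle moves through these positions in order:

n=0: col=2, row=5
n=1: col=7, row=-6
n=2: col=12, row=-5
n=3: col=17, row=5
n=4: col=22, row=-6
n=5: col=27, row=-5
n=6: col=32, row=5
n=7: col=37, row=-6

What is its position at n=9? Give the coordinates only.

Col: linear, +5 per step → 47 at step 9.
Row: cycles through 5, -6, -5 every 3 steps. Step 9 lands at position 0 of the cycle → 5.

col=47, row=5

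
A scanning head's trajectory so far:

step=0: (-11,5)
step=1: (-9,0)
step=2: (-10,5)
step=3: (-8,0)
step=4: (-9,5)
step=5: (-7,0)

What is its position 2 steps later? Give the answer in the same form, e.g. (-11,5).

(-6,0)

The moves between consecutive positions are (+2,-5), (-1,+5), (+2,-5), (-1,+5), (+2,-5); they repeat the 2-cycle [(+2,-5), (-1,+5)].
step 6: apply (-1,+5) → (-8,5)
step 7: apply (+2,-5) → (-6,0)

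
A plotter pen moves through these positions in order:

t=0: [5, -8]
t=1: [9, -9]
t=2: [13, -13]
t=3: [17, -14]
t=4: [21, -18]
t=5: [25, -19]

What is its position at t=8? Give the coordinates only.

[37, -28]

Differencing gives [+4, -1], [+4, -4], [+4, -1], [+4, -4], [+4, -1]. This is the pattern [+4, -1], [+4, -4] repeated.
step 6: apply [+4, -4] → [29, -23]
step 7: apply [+4, -1] → [33, -24]
step 8: apply [+4, -4] → [37, -28]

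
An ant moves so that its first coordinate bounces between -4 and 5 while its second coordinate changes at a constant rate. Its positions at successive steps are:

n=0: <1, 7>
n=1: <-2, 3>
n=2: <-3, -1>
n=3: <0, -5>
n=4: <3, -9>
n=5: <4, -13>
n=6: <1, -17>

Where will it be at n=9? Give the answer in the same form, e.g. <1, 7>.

The first coordinate reflects between -4 and 5, moving 3 per step.
  step 7: 1 → -2
  step 8: -2 → -3
  step 9: -3 → 0
The second coordinate changes by -4 each step: at step 9 it is -29.

<0, -29>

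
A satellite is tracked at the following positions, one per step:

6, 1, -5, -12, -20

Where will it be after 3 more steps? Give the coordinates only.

First differences are -5, -6, -7, -8; their common second difference is -1 (constant acceleration).
step 5: -20 − 9 → -29
step 6: -29 − 10 → -39
step 7: -39 − 11 → -50

-50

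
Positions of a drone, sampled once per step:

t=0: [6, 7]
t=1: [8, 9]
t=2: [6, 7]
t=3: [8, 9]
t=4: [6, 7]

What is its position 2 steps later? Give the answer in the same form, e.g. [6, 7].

[6, 7]

Step-to-step displacements: [+2, +2], [-2, -2], [+2, +2], [-2, -2]; each is -1× the previous.
step 5: [6, 7] + [+2, +2] → [8, 9]
step 6: [8, 9] + [-2, -2] → [6, 7]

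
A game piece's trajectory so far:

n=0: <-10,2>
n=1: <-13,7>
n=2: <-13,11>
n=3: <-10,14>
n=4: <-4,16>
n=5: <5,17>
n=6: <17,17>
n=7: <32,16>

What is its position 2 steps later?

Successive displacements: <-3,+5>, <+0,+4>, <+3,+3>, <+6,+2>, <+9,+1>, <+12,+0>, <+15,-1> — each changes by <+3,-1>.
step 8: <32,16> + <+18,-2> → <50,14>
step 9: <50,14> + <+21,-3> → <71,11>

<71,11>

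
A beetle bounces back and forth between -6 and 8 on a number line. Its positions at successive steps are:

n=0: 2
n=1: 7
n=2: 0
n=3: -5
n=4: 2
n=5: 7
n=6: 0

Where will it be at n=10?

The value travels 7 per step and bounces off the walls at -6 and 8.
  step 7: 0 → -5
  step 8: -5 → 2
  step 9: 2 → 7
  step 10: 7 → 0

0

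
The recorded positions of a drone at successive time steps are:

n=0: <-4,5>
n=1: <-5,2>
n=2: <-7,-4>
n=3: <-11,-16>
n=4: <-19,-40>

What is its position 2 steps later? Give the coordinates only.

Step-to-step displacements: <-1,-3>, <-2,-6>, <-4,-12>, <-8,-24>; each is 2× the previous.
step 5: <-19,-40> + <-16,-48> → <-35,-88>
step 6: <-35,-88> + <-32,-96> → <-67,-184>

<-67,-184>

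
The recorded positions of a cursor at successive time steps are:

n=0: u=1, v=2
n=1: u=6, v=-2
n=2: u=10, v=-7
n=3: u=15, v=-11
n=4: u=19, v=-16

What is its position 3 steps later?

Step-to-step displacements: (+5, -4), (+4, -5), (+5, -4), (+4, -5) — a repeating cycle of length 2.
step 5: apply (+5, -4) → u=24, v=-20
step 6: apply (+4, -5) → u=28, v=-25
step 7: apply (+5, -4) → u=33, v=-29

u=33, v=-29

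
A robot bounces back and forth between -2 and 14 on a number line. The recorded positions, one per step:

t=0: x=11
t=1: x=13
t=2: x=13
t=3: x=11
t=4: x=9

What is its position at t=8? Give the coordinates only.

The value travels 2 per step and bounces off the walls at -2 and 14.
  step 5: 9 → 7
  step 6: 7 → 5
  step 7: 5 → 3
  step 8: 3 → 1

x=1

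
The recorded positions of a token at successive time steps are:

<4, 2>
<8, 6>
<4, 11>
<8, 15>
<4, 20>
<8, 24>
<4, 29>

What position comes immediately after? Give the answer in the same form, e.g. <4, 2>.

<8, 33>

The moves between consecutive positions are <+4, +4>, <-4, +5>, <+4, +4>, <-4, +5>, <+4, +4>, <-4, +5>; they repeat the 2-cycle [<+4, +4>, <-4, +5>].
step 7: apply <+4, +4> → <8, 33>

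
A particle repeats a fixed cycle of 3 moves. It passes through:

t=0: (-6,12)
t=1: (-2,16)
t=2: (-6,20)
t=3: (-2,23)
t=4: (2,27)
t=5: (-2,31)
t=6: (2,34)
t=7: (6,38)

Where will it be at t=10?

(10,49)

The moves between consecutive positions are (+4,+4), (-4,+4), (+4,+3), (+4,+4), (-4,+4), (+4,+3), (+4,+4); they repeat the 3-cycle [(+4,+4), (-4,+4), (+4,+3)].
step 8: apply (-4,+4) → (2,42)
step 9: apply (+4,+3) → (6,45)
step 10: apply (+4,+4) → (10,49)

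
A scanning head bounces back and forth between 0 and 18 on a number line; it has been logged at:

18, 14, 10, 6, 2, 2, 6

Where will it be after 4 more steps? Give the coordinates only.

The value reflects between 0 and 18, moving 4 per step.
  step 7: 6 → 10
  step 8: 10 → 14
  step 9: 14 → 18
  step 10: 18 → 14

14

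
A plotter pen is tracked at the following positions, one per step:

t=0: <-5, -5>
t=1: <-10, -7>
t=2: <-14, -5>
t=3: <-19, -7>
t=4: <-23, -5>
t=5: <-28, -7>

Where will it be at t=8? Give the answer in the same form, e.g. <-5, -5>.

<-41, -5>

Step-to-step displacements: <-5, -2>, <-4, +2>, <-5, -2>, <-4, +2>, <-5, -2> — a repeating cycle of length 2.
step 6: apply <-4, +2> → <-32, -5>
step 7: apply <-5, -2> → <-37, -7>
step 8: apply <-4, +2> → <-41, -5>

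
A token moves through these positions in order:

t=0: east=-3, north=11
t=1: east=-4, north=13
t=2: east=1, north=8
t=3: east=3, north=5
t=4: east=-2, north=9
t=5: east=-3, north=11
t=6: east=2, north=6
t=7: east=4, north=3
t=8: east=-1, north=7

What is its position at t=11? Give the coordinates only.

Differencing gives (-1,+2), (+5,-5), (+2,-3), (-5,+4), (-1,+2), (+5,-5), (+2,-3), (-5,+4). This is the pattern (-1,+2), (+5,-5), (+2,-3), (-5,+4) repeated.
step 9: apply (-1,+2) → east=-2, north=9
step 10: apply (+5,-5) → east=3, north=4
step 11: apply (+2,-3) → east=5, north=1

east=5, north=1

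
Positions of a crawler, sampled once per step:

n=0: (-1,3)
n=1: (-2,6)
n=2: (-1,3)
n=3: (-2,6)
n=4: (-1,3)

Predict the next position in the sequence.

Consecutive displacements (-1,+3), (+1,-3), (-1,+3), (+1,-3) scale by a factor of -1 each step.
step 5: (-1,3) + (-1,+3) → (-2,6)

(-2,6)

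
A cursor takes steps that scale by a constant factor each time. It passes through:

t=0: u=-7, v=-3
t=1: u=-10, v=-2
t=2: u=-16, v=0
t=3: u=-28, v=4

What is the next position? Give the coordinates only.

u=-52, v=12

Consecutive displacements (-3, +1), (-6, +2), (-12, +4) scale by a factor of 2 each step.
step 4: u=-28, v=4 + (-24, +8) → u=-52, v=12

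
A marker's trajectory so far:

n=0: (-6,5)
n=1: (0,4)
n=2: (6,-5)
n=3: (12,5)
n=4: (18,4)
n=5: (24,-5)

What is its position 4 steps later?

(48,5)

First: linear, +6 per step → 48 at step 9.
Second: cycles through 5, 4, -5 every 3 steps. Step 9 lands at position 0 of the cycle → 5.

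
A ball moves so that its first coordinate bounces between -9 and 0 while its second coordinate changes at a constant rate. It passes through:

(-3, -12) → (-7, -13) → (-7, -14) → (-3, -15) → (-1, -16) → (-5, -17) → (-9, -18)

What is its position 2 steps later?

(-1, -20)

The first coordinate travels 4 per step and bounces off the walls at -9 and 0.
  step 7: -9 → -5
  step 8: -5 → -1
The second coordinate changes by -1 each step: at step 8 it is -20.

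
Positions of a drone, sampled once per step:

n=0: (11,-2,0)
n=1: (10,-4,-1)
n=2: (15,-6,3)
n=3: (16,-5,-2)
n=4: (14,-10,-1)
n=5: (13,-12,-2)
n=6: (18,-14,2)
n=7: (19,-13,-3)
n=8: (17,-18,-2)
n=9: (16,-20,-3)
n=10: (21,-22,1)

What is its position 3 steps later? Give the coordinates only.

Step-to-step displacements: (-1,-2,-1), (+5,-2,+4), (+1,+1,-5), (-2,-5,+1), (-1,-2,-1), (+5,-2,+4), (+1,+1,-5), (-2,-5,+1), (-1,-2,-1), (+5,-2,+4) — a repeating cycle of length 4.
step 11: apply (+1,+1,-5) → (22,-21,-4)
step 12: apply (-2,-5,+1) → (20,-26,-3)
step 13: apply (-1,-2,-1) → (19,-28,-4)

(19,-28,-4)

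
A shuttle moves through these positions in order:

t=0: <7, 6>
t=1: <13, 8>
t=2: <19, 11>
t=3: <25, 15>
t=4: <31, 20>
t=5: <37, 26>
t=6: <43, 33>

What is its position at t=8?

<55, 50>

First differences are <+6, +2>, <+6, +3>, <+6, +4>, <+6, +5>, <+6, +6>, <+6, +7>; their common second difference is <+0, +1> (constant acceleration).
step 7: <43, 33> + <+6, +8> → <49, 41>
step 8: <49, 41> + <+6, +9> → <55, 50>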